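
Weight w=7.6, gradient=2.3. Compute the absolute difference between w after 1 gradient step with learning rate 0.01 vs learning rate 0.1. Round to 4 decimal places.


With lr=0.01: w_new = 7.6 - 0.01 * 2.3 = 7.577
With lr=0.1: w_new = 7.6 - 0.1 * 2.3 = 7.37
Absolute difference = |7.577 - 7.37|
= 0.2070

0.2070


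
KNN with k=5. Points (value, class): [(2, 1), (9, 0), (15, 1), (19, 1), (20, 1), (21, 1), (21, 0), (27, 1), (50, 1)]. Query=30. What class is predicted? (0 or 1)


Distances from query 30:
Point 27 (class 1): distance = 3
Point 21 (class 0): distance = 9
Point 21 (class 1): distance = 9
Point 20 (class 1): distance = 10
Point 19 (class 1): distance = 11
K=5 nearest neighbors: classes = [1, 0, 1, 1, 1]
Votes for class 1: 4 / 5
Majority vote => class 1

1


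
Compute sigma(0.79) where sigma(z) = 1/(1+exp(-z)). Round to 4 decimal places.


sigmoid(z) = 1 / (1 + exp(-z))
exp(-(0.79)) = exp(-0.79) = 0.4538
1 + 0.4538 = 1.4538
1 / 1.4538 = 0.6878

0.6878


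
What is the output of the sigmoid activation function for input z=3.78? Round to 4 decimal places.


sigmoid(z) = 1 / (1 + exp(-z))
exp(-(3.78)) = exp(-3.78) = 0.0228
1 + 0.0228 = 1.0228
1 / 1.0228 = 0.9777

0.9777


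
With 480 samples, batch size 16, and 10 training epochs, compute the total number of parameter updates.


Iterations per epoch = 480 / 16 = 30
Total updates = iterations_per_epoch * epochs
= 30 * 10
= 300

300


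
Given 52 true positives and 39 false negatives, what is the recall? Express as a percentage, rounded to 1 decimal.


Recall = TP / (TP + FN) * 100
= 52 / (52 + 39)
= 52 / 91
= 0.5714
= 57.1%

57.1


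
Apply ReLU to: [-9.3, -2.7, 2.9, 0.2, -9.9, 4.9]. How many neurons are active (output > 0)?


ReLU(x) = max(0, x) for each element:
ReLU(-9.3) = 0
ReLU(-2.7) = 0
ReLU(2.9) = 2.9
ReLU(0.2) = 0.2
ReLU(-9.9) = 0
ReLU(4.9) = 4.9
Active neurons (>0): 3

3


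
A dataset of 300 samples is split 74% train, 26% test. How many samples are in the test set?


Train samples = 300 * 74% = 222
Test samples = 300 - 222
= 78

78


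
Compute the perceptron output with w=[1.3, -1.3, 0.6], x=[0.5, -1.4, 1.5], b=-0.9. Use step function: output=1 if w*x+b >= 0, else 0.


z = w . x + b
= 1.3*0.5 + -1.3*-1.4 + 0.6*1.5 + -0.9
= 0.65 + 1.82 + 0.9 + -0.9
= 3.37 + -0.9
= 2.47
Since z = 2.47 >= 0, output = 1

1


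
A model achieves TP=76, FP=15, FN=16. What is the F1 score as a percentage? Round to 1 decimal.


Precision = TP / (TP + FP) = 76 / 91 = 0.8352
Recall = TP / (TP + FN) = 76 / 92 = 0.8261
F1 = 2 * P * R / (P + R)
= 2 * 0.8352 * 0.8261 / (0.8352 + 0.8261)
= 1.3798 / 1.6613
= 0.8306
As percentage: 83.1%

83.1


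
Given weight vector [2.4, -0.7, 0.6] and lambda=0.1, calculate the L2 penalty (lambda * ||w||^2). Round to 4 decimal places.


Squaring each weight:
2.4^2 = 5.76
(-0.7)^2 = 0.49
0.6^2 = 0.36
Sum of squares = 6.61
Penalty = 0.1 * 6.61 = 0.6610

0.6610


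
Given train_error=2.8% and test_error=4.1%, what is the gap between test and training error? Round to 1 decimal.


Generalization gap = test_error - train_error
= 4.1 - 2.8
= 1.3%
A small gap suggests good generalization.

1.3


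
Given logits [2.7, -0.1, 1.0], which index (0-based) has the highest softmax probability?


Softmax is a monotonic transformation, so it preserves the argmax.
We need to find the index of the maximum logit.
Index 0: 2.7
Index 1: -0.1
Index 2: 1.0
Maximum logit = 2.7 at index 0

0


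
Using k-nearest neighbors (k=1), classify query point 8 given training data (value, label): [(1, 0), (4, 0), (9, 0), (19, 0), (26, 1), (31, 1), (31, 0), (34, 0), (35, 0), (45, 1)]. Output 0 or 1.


Distances from query 8:
Point 9 (class 0): distance = 1
K=1 nearest neighbors: classes = [0]
Votes for class 1: 0 / 1
Majority vote => class 0

0


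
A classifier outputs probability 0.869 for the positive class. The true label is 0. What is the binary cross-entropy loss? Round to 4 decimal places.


For y=0: Loss = -log(1-p)
= -log(1 - 0.869)
= -log(0.131)
= -(-2.0326)
= 2.0326

2.0326


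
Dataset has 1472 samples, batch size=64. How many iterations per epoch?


Iterations per epoch = dataset_size / batch_size
= 1472 / 64
= 23

23


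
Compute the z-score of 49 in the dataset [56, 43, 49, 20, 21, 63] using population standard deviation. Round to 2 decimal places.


Mean = (56 + 43 + 49 + 20 + 21 + 63) / 6 = 42.0
Variance = sum((x_i - mean)^2) / n = 268.6667
Std = sqrt(268.6667) = 16.3911
Z = (x - mean) / std
= (49 - 42.0) / 16.3911
= 7.0 / 16.3911
= 0.43

0.43


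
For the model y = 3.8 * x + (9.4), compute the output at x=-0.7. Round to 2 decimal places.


y = 3.8 * -0.7 + (9.4)
= -2.66 + (9.4)
= 6.74

6.74


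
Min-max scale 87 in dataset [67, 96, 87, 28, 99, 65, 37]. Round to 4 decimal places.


Min = 28, Max = 99
Range = 99 - 28 = 71
Scaled = (x - min) / (max - min)
= (87 - 28) / 71
= 59 / 71
= 0.8310

0.8310


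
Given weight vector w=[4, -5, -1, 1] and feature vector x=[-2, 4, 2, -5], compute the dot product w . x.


Element-wise products:
4 * -2 = -8
-5 * 4 = -20
-1 * 2 = -2
1 * -5 = -5
Sum = -8 + -20 + -2 + -5
= -35

-35


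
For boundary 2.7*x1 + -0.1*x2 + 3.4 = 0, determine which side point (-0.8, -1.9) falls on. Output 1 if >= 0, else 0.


Compute 2.7 * -0.8 + -0.1 * -1.9 + 3.4
= -2.16 + 0.19 + 3.4
= 1.43
Since 1.43 >= 0, the point is on the positive side.

1


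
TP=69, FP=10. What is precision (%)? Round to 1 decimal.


Precision = TP / (TP + FP) * 100
= 69 / (69 + 10)
= 69 / 79
= 0.8734
= 87.3%

87.3


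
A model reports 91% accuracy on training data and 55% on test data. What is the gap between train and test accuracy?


Gap = train_accuracy - test_accuracy
= 91 - 55
= 36%
This large gap strongly indicates overfitting.

36


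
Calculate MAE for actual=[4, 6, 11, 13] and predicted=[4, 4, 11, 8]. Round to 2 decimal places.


Absolute errors: [0, 2, 0, 5]
Sum of absolute errors = 7
MAE = 7 / 4 = 1.75

1.75


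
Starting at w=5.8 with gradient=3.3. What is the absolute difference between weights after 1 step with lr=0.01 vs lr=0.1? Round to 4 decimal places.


With lr=0.01: w_new = 5.8 - 0.01 * 3.3 = 5.767
With lr=0.1: w_new = 5.8 - 0.1 * 3.3 = 5.47
Absolute difference = |5.767 - 5.47|
= 0.2970

0.2970


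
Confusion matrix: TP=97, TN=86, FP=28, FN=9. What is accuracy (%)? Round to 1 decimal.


Accuracy = (TP + TN) / (TP + TN + FP + FN) * 100
= (97 + 86) / (97 + 86 + 28 + 9)
= 183 / 220
= 0.8318
= 83.2%

83.2


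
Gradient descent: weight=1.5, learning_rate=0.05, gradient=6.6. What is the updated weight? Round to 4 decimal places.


w_new = w_old - lr * gradient
= 1.5 - 0.05 * 6.6
= 1.5 - (0.33)
= 1.1700

1.1700


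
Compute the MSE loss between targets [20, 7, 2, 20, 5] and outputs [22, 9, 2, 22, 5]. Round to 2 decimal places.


Differences: [-2, -2, 0, -2, 0]
Squared errors: [4, 4, 0, 4, 0]
Sum of squared errors = 12
MSE = 12 / 5 = 2.40

2.40


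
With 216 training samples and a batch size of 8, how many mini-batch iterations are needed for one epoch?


Iterations per epoch = dataset_size / batch_size
= 216 / 8
= 27

27


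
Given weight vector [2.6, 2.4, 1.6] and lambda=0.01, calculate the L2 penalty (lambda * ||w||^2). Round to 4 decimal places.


Squaring each weight:
2.6^2 = 6.76
2.4^2 = 5.76
1.6^2 = 2.56
Sum of squares = 15.08
Penalty = 0.01 * 15.08 = 0.1508

0.1508


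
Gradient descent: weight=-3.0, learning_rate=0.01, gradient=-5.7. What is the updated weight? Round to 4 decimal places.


w_new = w_old - lr * gradient
= -3.0 - 0.01 * -5.7
= -3.0 - (-0.057)
= -2.9430

-2.9430


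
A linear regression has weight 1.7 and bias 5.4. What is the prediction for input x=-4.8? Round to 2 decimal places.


y = 1.7 * -4.8 + (5.4)
= -8.16 + (5.4)
= -2.76

-2.76


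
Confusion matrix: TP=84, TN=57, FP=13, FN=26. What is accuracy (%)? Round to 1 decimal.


Accuracy = (TP + TN) / (TP + TN + FP + FN) * 100
= (84 + 57) / (84 + 57 + 13 + 26)
= 141 / 180
= 0.7833
= 78.3%

78.3


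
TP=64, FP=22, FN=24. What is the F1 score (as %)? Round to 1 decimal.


Precision = TP / (TP + FP) = 64 / 86 = 0.7442
Recall = TP / (TP + FN) = 64 / 88 = 0.7273
F1 = 2 * P * R / (P + R)
= 2 * 0.7442 * 0.7273 / (0.7442 + 0.7273)
= 1.0825 / 1.4715
= 0.7356
As percentage: 73.6%

73.6


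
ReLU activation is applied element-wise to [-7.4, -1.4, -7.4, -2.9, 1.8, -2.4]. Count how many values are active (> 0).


ReLU(x) = max(0, x) for each element:
ReLU(-7.4) = 0
ReLU(-1.4) = 0
ReLU(-7.4) = 0
ReLU(-2.9) = 0
ReLU(1.8) = 1.8
ReLU(-2.4) = 0
Active neurons (>0): 1

1


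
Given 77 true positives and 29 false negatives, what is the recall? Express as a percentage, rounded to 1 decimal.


Recall = TP / (TP + FN) * 100
= 77 / (77 + 29)
= 77 / 106
= 0.7264
= 72.6%

72.6


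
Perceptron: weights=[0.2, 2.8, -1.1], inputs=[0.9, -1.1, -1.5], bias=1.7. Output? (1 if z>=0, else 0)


z = w . x + b
= 0.2*0.9 + 2.8*-1.1 + -1.1*-1.5 + 1.7
= 0.18 + -3.08 + 1.65 + 1.7
= -1.25 + 1.7
= 0.45
Since z = 0.45 >= 0, output = 1

1


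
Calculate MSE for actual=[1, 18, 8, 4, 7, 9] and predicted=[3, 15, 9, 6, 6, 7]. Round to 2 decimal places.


Differences: [-2, 3, -1, -2, 1, 2]
Squared errors: [4, 9, 1, 4, 1, 4]
Sum of squared errors = 23
MSE = 23 / 6 = 3.83

3.83


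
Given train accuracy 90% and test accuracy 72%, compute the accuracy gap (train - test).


Gap = train_accuracy - test_accuracy
= 90 - 72
= 18%
This gap suggests the model is overfitting.

18


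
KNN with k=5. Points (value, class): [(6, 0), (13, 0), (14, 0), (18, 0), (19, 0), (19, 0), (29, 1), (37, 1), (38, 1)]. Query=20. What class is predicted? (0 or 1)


Distances from query 20:
Point 19 (class 0): distance = 1
Point 19 (class 0): distance = 1
Point 18 (class 0): distance = 2
Point 14 (class 0): distance = 6
Point 13 (class 0): distance = 7
K=5 nearest neighbors: classes = [0, 0, 0, 0, 0]
Votes for class 1: 0 / 5
Majority vote => class 0

0


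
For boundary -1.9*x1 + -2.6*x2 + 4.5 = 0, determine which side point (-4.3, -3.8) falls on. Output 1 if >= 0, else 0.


Compute -1.9 * -4.3 + -2.6 * -3.8 + 4.5
= 8.17 + 9.88 + 4.5
= 22.55
Since 22.55 >= 0, the point is on the positive side.

1


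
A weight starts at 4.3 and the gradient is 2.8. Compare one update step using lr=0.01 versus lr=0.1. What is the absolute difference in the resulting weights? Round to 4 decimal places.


With lr=0.01: w_new = 4.3 - 0.01 * 2.8 = 4.272
With lr=0.1: w_new = 4.3 - 0.1 * 2.8 = 4.02
Absolute difference = |4.272 - 4.02|
= 0.2520

0.2520


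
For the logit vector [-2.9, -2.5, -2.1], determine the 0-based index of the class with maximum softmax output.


Softmax is a monotonic transformation, so it preserves the argmax.
We need to find the index of the maximum logit.
Index 0: -2.9
Index 1: -2.5
Index 2: -2.1
Maximum logit = -2.1 at index 2

2


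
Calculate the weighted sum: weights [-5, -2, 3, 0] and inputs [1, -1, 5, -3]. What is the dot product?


Element-wise products:
-5 * 1 = -5
-2 * -1 = 2
3 * 5 = 15
0 * -3 = 0
Sum = -5 + 2 + 15 + 0
= 12

12


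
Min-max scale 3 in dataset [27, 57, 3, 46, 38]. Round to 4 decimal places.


Min = 3, Max = 57
Range = 57 - 3 = 54
Scaled = (x - min) / (max - min)
= (3 - 3) / 54
= 0 / 54
= 0.0000

0.0000


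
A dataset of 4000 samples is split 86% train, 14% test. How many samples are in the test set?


Train samples = 4000 * 86% = 3440
Test samples = 4000 - 3440
= 560

560


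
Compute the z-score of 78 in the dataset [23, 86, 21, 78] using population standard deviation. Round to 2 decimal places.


Mean = (23 + 86 + 21 + 78) / 4 = 52.0
Variance = sum((x_i - mean)^2) / n = 908.5
Std = sqrt(908.5) = 30.1413
Z = (x - mean) / std
= (78 - 52.0) / 30.1413
= 26.0 / 30.1413
= 0.86

0.86


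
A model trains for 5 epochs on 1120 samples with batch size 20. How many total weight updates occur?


Iterations per epoch = 1120 / 20 = 56
Total updates = iterations_per_epoch * epochs
= 56 * 5
= 280

280


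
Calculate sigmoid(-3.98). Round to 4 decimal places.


sigmoid(z) = 1 / (1 + exp(-z))
exp(-(-3.98)) = exp(3.98) = 53.517
1 + 53.517 = 54.517
1 / 54.517 = 0.0183

0.0183


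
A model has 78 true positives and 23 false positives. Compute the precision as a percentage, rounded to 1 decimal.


Precision = TP / (TP + FP) * 100
= 78 / (78 + 23)
= 78 / 101
= 0.7723
= 77.2%

77.2


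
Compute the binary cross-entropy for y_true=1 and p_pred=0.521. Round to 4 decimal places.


For y=1: Loss = -log(p)
= -log(0.521)
= -(-0.652)
= 0.6520

0.6520


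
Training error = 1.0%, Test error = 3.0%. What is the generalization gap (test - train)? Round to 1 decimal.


Generalization gap = test_error - train_error
= 3.0 - 1.0
= 2.0%
A moderate gap.

2.0


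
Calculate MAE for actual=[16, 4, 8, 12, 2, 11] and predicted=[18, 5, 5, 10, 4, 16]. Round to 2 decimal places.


Absolute errors: [2, 1, 3, 2, 2, 5]
Sum of absolute errors = 15
MAE = 15 / 6 = 2.50

2.50


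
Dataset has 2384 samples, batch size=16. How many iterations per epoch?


Iterations per epoch = dataset_size / batch_size
= 2384 / 16
= 149

149


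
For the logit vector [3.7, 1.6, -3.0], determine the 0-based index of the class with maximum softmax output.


Softmax is a monotonic transformation, so it preserves the argmax.
We need to find the index of the maximum logit.
Index 0: 3.7
Index 1: 1.6
Index 2: -3.0
Maximum logit = 3.7 at index 0

0


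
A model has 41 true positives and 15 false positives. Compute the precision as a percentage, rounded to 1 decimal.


Precision = TP / (TP + FP) * 100
= 41 / (41 + 15)
= 41 / 56
= 0.7321
= 73.2%

73.2


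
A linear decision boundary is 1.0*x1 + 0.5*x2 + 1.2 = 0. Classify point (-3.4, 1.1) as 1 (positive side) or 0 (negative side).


Compute 1.0 * -3.4 + 0.5 * 1.1 + 1.2
= -3.4 + 0.55 + 1.2
= -1.65
Since -1.65 < 0, the point is on the negative side.

0


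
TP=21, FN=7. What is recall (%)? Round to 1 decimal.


Recall = TP / (TP + FN) * 100
= 21 / (21 + 7)
= 21 / 28
= 0.75
= 75.0%

75.0


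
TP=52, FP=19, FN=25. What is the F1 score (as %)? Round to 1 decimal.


Precision = TP / (TP + FP) = 52 / 71 = 0.7324
Recall = TP / (TP + FN) = 52 / 77 = 0.6753
F1 = 2 * P * R / (P + R)
= 2 * 0.7324 * 0.6753 / (0.7324 + 0.6753)
= 0.9892 / 1.4077
= 0.7027
As percentage: 70.3%

70.3


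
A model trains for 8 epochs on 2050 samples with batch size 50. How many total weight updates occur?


Iterations per epoch = 2050 / 50 = 41
Total updates = iterations_per_epoch * epochs
= 41 * 8
= 328

328


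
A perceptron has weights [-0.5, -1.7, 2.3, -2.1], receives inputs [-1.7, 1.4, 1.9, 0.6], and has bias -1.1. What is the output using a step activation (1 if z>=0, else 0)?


z = w . x + b
= -0.5*-1.7 + -1.7*1.4 + 2.3*1.9 + -2.1*0.6 + -1.1
= 0.85 + -2.38 + 4.37 + -1.26 + -1.1
= 1.58 + -1.1
= 0.48
Since z = 0.48 >= 0, output = 1

1


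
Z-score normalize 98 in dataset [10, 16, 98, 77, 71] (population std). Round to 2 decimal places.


Mean = (10 + 16 + 98 + 77 + 71) / 5 = 54.4
Variance = sum((x_i - mean)^2) / n = 1226.64
Std = sqrt(1226.64) = 35.0234
Z = (x - mean) / std
= (98 - 54.4) / 35.0234
= 43.6 / 35.0234
= 1.24

1.24


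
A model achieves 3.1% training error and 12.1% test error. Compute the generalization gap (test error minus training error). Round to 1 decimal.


Generalization gap = test_error - train_error
= 12.1 - 3.1
= 9.0%
A moderate gap.

9.0


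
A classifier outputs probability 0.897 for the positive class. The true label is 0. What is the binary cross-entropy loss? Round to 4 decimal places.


For y=0: Loss = -log(1-p)
= -log(1 - 0.897)
= -log(0.103)
= -(-2.273)
= 2.2730

2.2730


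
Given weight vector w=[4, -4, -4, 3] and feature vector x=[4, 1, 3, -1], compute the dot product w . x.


Element-wise products:
4 * 4 = 16
-4 * 1 = -4
-4 * 3 = -12
3 * -1 = -3
Sum = 16 + -4 + -12 + -3
= -3

-3


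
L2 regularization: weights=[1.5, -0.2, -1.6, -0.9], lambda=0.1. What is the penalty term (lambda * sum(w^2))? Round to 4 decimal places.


Squaring each weight:
1.5^2 = 2.25
(-0.2)^2 = 0.04
(-1.6)^2 = 2.56
(-0.9)^2 = 0.81
Sum of squares = 5.66
Penalty = 0.1 * 5.66 = 0.5660

0.5660


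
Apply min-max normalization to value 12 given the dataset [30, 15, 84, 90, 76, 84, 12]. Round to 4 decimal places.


Min = 12, Max = 90
Range = 90 - 12 = 78
Scaled = (x - min) / (max - min)
= (12 - 12) / 78
= 0 / 78
= 0.0000

0.0000


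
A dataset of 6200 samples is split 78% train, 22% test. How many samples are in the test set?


Train samples = 6200 * 78% = 4836
Test samples = 6200 - 4836
= 1364

1364


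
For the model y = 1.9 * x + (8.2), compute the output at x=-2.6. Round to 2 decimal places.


y = 1.9 * -2.6 + (8.2)
= -4.94 + (8.2)
= 3.26

3.26


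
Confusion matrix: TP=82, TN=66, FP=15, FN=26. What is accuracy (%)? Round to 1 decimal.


Accuracy = (TP + TN) / (TP + TN + FP + FN) * 100
= (82 + 66) / (82 + 66 + 15 + 26)
= 148 / 189
= 0.7831
= 78.3%

78.3


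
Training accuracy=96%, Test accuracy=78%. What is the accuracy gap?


Gap = train_accuracy - test_accuracy
= 96 - 78
= 18%
This gap suggests the model is overfitting.

18


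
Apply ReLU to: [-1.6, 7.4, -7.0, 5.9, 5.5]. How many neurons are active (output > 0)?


ReLU(x) = max(0, x) for each element:
ReLU(-1.6) = 0
ReLU(7.4) = 7.4
ReLU(-7.0) = 0
ReLU(5.9) = 5.9
ReLU(5.5) = 5.5
Active neurons (>0): 3

3


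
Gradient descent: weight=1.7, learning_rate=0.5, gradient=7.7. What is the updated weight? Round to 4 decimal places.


w_new = w_old - lr * gradient
= 1.7 - 0.5 * 7.7
= 1.7 - (3.85)
= -2.1500

-2.1500


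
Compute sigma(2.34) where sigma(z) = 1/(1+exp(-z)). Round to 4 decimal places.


sigmoid(z) = 1 / (1 + exp(-z))
exp(-(2.34)) = exp(-2.34) = 0.0963
1 + 0.0963 = 1.0963
1 / 1.0963 = 0.9121

0.9121


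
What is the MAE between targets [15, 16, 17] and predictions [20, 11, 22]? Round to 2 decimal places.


Absolute errors: [5, 5, 5]
Sum of absolute errors = 15
MAE = 15 / 3 = 5.00

5.00


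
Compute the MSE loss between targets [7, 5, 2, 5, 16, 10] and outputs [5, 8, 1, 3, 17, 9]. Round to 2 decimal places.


Differences: [2, -3, 1, 2, -1, 1]
Squared errors: [4, 9, 1, 4, 1, 1]
Sum of squared errors = 20
MSE = 20 / 6 = 3.33

3.33


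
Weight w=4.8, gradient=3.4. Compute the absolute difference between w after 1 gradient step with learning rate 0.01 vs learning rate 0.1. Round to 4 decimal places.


With lr=0.01: w_new = 4.8 - 0.01 * 3.4 = 4.766
With lr=0.1: w_new = 4.8 - 0.1 * 3.4 = 4.46
Absolute difference = |4.766 - 4.46|
= 0.3060

0.3060


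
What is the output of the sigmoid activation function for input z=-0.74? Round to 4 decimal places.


sigmoid(z) = 1 / (1 + exp(-z))
exp(-(-0.74)) = exp(0.74) = 2.0959
1 + 2.0959 = 3.0959
1 / 3.0959 = 0.3230

0.3230


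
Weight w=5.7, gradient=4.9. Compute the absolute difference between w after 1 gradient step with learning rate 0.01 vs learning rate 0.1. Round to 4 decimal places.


With lr=0.01: w_new = 5.7 - 0.01 * 4.9 = 5.651
With lr=0.1: w_new = 5.7 - 0.1 * 4.9 = 5.21
Absolute difference = |5.651 - 5.21|
= 0.4410

0.4410


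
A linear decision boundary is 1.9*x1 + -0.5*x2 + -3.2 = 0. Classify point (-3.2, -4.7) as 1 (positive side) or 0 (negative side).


Compute 1.9 * -3.2 + -0.5 * -4.7 + -3.2
= -6.08 + 2.35 + -3.2
= -6.93
Since -6.93 < 0, the point is on the negative side.

0


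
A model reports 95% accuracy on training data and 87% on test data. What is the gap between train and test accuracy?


Gap = train_accuracy - test_accuracy
= 95 - 87
= 8%
This moderate gap may indicate mild overfitting.

8


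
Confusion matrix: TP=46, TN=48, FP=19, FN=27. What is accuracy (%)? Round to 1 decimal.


Accuracy = (TP + TN) / (TP + TN + FP + FN) * 100
= (46 + 48) / (46 + 48 + 19 + 27)
= 94 / 140
= 0.6714
= 67.1%

67.1


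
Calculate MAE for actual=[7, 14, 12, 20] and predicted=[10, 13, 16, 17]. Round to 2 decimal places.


Absolute errors: [3, 1, 4, 3]
Sum of absolute errors = 11
MAE = 11 / 4 = 2.75

2.75


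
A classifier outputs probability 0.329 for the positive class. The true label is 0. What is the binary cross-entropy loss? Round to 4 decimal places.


For y=0: Loss = -log(1-p)
= -log(1 - 0.329)
= -log(0.671)
= -(-0.399)
= 0.3990

0.3990


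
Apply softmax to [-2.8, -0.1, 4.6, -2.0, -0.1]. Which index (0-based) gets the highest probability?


Softmax is a monotonic transformation, so it preserves the argmax.
We need to find the index of the maximum logit.
Index 0: -2.8
Index 1: -0.1
Index 2: 4.6
Index 3: -2.0
Index 4: -0.1
Maximum logit = 4.6 at index 2

2


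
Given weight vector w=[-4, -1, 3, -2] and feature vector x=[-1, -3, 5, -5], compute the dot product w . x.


Element-wise products:
-4 * -1 = 4
-1 * -3 = 3
3 * 5 = 15
-2 * -5 = 10
Sum = 4 + 3 + 15 + 10
= 32

32


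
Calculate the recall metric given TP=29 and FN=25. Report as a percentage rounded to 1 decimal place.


Recall = TP / (TP + FN) * 100
= 29 / (29 + 25)
= 29 / 54
= 0.537
= 53.7%

53.7


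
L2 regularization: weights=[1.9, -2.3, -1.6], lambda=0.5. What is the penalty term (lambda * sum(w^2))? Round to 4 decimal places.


Squaring each weight:
1.9^2 = 3.61
(-2.3)^2 = 5.29
(-1.6)^2 = 2.56
Sum of squares = 11.46
Penalty = 0.5 * 11.46 = 5.7300

5.7300


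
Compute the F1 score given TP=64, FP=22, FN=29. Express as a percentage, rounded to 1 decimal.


Precision = TP / (TP + FP) = 64 / 86 = 0.7442
Recall = TP / (TP + FN) = 64 / 93 = 0.6882
F1 = 2 * P * R / (P + R)
= 2 * 0.7442 * 0.6882 / (0.7442 + 0.6882)
= 1.0243 / 1.4324
= 0.7151
As percentage: 71.5%

71.5


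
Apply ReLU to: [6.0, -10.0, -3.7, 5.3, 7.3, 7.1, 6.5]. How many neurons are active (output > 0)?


ReLU(x) = max(0, x) for each element:
ReLU(6.0) = 6.0
ReLU(-10.0) = 0
ReLU(-3.7) = 0
ReLU(5.3) = 5.3
ReLU(7.3) = 7.3
ReLU(7.1) = 7.1
ReLU(6.5) = 6.5
Active neurons (>0): 5

5


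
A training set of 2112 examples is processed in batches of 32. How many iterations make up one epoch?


Iterations per epoch = dataset_size / batch_size
= 2112 / 32
= 66

66


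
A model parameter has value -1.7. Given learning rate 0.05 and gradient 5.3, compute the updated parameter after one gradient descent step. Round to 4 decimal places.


w_new = w_old - lr * gradient
= -1.7 - 0.05 * 5.3
= -1.7 - (0.265)
= -1.9650

-1.9650


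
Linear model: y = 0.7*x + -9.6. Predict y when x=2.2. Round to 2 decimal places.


y = 0.7 * 2.2 + (-9.6)
= 1.54 + (-9.6)
= -8.06

-8.06


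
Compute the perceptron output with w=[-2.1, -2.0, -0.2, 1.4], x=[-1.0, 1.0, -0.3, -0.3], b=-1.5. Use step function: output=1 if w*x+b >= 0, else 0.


z = w . x + b
= -2.1*-1.0 + -2.0*1.0 + -0.2*-0.3 + 1.4*-0.3 + -1.5
= 2.1 + -2.0 + 0.06 + -0.42 + -1.5
= -0.26 + -1.5
= -1.76
Since z = -1.76 < 0, output = 0

0


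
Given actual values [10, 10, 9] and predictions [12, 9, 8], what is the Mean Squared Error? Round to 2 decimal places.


Differences: [-2, 1, 1]
Squared errors: [4, 1, 1]
Sum of squared errors = 6
MSE = 6 / 3 = 2.00

2.00


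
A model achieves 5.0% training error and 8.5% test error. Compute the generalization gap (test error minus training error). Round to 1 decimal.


Generalization gap = test_error - train_error
= 8.5 - 5.0
= 3.5%
A moderate gap.

3.5


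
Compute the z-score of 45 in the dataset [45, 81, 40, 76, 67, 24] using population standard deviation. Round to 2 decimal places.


Mean = (45 + 81 + 40 + 76 + 67 + 24) / 6 = 55.5
Variance = sum((x_i - mean)^2) / n = 424.25
Std = sqrt(424.25) = 20.5973
Z = (x - mean) / std
= (45 - 55.5) / 20.5973
= -10.5 / 20.5973
= -0.51

-0.51


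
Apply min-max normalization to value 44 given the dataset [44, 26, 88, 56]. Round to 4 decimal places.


Min = 26, Max = 88
Range = 88 - 26 = 62
Scaled = (x - min) / (max - min)
= (44 - 26) / 62
= 18 / 62
= 0.2903

0.2903


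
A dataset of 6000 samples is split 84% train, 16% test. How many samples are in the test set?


Train samples = 6000 * 84% = 5040
Test samples = 6000 - 5040
= 960

960


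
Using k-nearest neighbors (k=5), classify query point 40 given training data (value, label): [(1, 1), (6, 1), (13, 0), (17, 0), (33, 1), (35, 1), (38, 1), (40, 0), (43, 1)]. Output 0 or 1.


Distances from query 40:
Point 40 (class 0): distance = 0
Point 38 (class 1): distance = 2
Point 43 (class 1): distance = 3
Point 35 (class 1): distance = 5
Point 33 (class 1): distance = 7
K=5 nearest neighbors: classes = [0, 1, 1, 1, 1]
Votes for class 1: 4 / 5
Majority vote => class 1

1


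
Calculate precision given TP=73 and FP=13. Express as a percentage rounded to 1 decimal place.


Precision = TP / (TP + FP) * 100
= 73 / (73 + 13)
= 73 / 86
= 0.8488
= 84.9%

84.9


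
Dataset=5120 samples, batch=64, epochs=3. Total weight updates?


Iterations per epoch = 5120 / 64 = 80
Total updates = iterations_per_epoch * epochs
= 80 * 3
= 240

240


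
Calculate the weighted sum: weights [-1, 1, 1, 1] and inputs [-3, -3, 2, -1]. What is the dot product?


Element-wise products:
-1 * -3 = 3
1 * -3 = -3
1 * 2 = 2
1 * -1 = -1
Sum = 3 + -3 + 2 + -1
= 1

1


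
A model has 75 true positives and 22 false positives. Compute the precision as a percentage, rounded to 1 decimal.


Precision = TP / (TP + FP) * 100
= 75 / (75 + 22)
= 75 / 97
= 0.7732
= 77.3%

77.3


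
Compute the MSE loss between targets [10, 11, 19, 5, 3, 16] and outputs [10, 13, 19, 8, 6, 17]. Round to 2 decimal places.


Differences: [0, -2, 0, -3, -3, -1]
Squared errors: [0, 4, 0, 9, 9, 1]
Sum of squared errors = 23
MSE = 23 / 6 = 3.83

3.83


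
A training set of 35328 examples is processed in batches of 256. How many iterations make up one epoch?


Iterations per epoch = dataset_size / batch_size
= 35328 / 256
= 138

138


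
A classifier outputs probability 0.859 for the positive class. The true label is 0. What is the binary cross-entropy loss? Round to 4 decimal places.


For y=0: Loss = -log(1-p)
= -log(1 - 0.859)
= -log(0.141)
= -(-1.959)
= 1.9590

1.9590


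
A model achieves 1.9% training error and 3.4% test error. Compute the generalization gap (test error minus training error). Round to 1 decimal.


Generalization gap = test_error - train_error
= 3.4 - 1.9
= 1.5%
A small gap suggests good generalization.

1.5


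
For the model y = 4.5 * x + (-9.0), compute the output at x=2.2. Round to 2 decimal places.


y = 4.5 * 2.2 + (-9.0)
= 9.9 + (-9.0)
= 0.90

0.90


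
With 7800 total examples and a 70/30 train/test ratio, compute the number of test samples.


Train samples = 7800 * 70% = 5460
Test samples = 7800 - 5460
= 2340

2340


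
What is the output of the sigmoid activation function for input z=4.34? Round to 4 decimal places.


sigmoid(z) = 1 / (1 + exp(-z))
exp(-(4.34)) = exp(-4.34) = 0.013
1 + 0.013 = 1.013
1 / 1.013 = 0.9871

0.9871


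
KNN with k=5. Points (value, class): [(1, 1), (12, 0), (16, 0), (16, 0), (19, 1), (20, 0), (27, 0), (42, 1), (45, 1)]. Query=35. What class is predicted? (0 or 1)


Distances from query 35:
Point 42 (class 1): distance = 7
Point 27 (class 0): distance = 8
Point 45 (class 1): distance = 10
Point 20 (class 0): distance = 15
Point 19 (class 1): distance = 16
K=5 nearest neighbors: classes = [1, 0, 1, 0, 1]
Votes for class 1: 3 / 5
Majority vote => class 1

1


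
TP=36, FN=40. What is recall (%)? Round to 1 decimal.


Recall = TP / (TP + FN) * 100
= 36 / (36 + 40)
= 36 / 76
= 0.4737
= 47.4%

47.4


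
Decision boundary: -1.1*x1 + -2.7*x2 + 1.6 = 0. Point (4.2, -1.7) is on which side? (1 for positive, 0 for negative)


Compute -1.1 * 4.2 + -2.7 * -1.7 + 1.6
= -4.62 + 4.59 + 1.6
= 1.57
Since 1.57 >= 0, the point is on the positive side.

1


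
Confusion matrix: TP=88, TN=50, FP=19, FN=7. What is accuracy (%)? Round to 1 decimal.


Accuracy = (TP + TN) / (TP + TN + FP + FN) * 100
= (88 + 50) / (88 + 50 + 19 + 7)
= 138 / 164
= 0.8415
= 84.1%

84.1


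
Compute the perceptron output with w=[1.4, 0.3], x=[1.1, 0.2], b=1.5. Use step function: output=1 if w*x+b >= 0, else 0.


z = w . x + b
= 1.4*1.1 + 0.3*0.2 + 1.5
= 1.54 + 0.06 + 1.5
= 1.6 + 1.5
= 3.1
Since z = 3.1 >= 0, output = 1

1


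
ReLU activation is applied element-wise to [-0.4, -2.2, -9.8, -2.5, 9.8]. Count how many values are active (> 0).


ReLU(x) = max(0, x) for each element:
ReLU(-0.4) = 0
ReLU(-2.2) = 0
ReLU(-9.8) = 0
ReLU(-2.5) = 0
ReLU(9.8) = 9.8
Active neurons (>0): 1

1


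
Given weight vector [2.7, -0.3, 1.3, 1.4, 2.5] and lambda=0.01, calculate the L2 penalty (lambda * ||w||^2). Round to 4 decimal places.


Squaring each weight:
2.7^2 = 7.29
(-0.3)^2 = 0.09
1.3^2 = 1.69
1.4^2 = 1.96
2.5^2 = 6.25
Sum of squares = 17.28
Penalty = 0.01 * 17.28 = 0.1728

0.1728


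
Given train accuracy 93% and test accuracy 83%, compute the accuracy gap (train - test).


Gap = train_accuracy - test_accuracy
= 93 - 83
= 10%
This moderate gap may indicate mild overfitting.

10


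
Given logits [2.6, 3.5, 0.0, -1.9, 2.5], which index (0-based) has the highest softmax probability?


Softmax is a monotonic transformation, so it preserves the argmax.
We need to find the index of the maximum logit.
Index 0: 2.6
Index 1: 3.5
Index 2: 0.0
Index 3: -1.9
Index 4: 2.5
Maximum logit = 3.5 at index 1

1


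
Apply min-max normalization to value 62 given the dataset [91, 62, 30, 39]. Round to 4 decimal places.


Min = 30, Max = 91
Range = 91 - 30 = 61
Scaled = (x - min) / (max - min)
= (62 - 30) / 61
= 32 / 61
= 0.5246

0.5246


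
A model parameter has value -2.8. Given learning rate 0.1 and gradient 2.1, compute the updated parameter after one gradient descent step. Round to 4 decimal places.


w_new = w_old - lr * gradient
= -2.8 - 0.1 * 2.1
= -2.8 - (0.21)
= -3.0100

-3.0100


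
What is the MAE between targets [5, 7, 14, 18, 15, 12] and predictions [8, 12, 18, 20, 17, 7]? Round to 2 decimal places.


Absolute errors: [3, 5, 4, 2, 2, 5]
Sum of absolute errors = 21
MAE = 21 / 6 = 3.50

3.50


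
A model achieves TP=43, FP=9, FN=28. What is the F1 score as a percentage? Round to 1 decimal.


Precision = TP / (TP + FP) = 43 / 52 = 0.8269
Recall = TP / (TP + FN) = 43 / 71 = 0.6056
F1 = 2 * P * R / (P + R)
= 2 * 0.8269 * 0.6056 / (0.8269 + 0.6056)
= 1.0016 / 1.4326
= 0.6992
As percentage: 69.9%

69.9


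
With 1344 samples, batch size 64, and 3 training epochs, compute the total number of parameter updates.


Iterations per epoch = 1344 / 64 = 21
Total updates = iterations_per_epoch * epochs
= 21 * 3
= 63

63


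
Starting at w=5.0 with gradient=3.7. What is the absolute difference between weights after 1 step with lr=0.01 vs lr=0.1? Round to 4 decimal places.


With lr=0.01: w_new = 5.0 - 0.01 * 3.7 = 4.963
With lr=0.1: w_new = 5.0 - 0.1 * 3.7 = 4.63
Absolute difference = |4.963 - 4.63|
= 0.3330

0.3330


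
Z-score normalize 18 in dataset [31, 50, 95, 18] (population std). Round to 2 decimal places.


Mean = (31 + 50 + 95 + 18) / 4 = 48.5
Variance = sum((x_i - mean)^2) / n = 850.25
Std = sqrt(850.25) = 29.159
Z = (x - mean) / std
= (18 - 48.5) / 29.159
= -30.5 / 29.159
= -1.05

-1.05


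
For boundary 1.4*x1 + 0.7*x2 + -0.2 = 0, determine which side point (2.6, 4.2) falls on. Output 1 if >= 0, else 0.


Compute 1.4 * 2.6 + 0.7 * 4.2 + -0.2
= 3.64 + 2.94 + -0.2
= 6.38
Since 6.38 >= 0, the point is on the positive side.

1


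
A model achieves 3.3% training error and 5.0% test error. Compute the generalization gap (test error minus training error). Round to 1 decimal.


Generalization gap = test_error - train_error
= 5.0 - 3.3
= 1.7%
A small gap suggests good generalization.

1.7


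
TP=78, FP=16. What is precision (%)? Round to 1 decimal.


Precision = TP / (TP + FP) * 100
= 78 / (78 + 16)
= 78 / 94
= 0.8298
= 83.0%

83.0


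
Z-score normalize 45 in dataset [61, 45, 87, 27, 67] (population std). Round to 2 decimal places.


Mean = (61 + 45 + 87 + 27 + 67) / 5 = 57.4
Variance = sum((x_i - mean)^2) / n = 411.84
Std = sqrt(411.84) = 20.2938
Z = (x - mean) / std
= (45 - 57.4) / 20.2938
= -12.4 / 20.2938
= -0.61

-0.61


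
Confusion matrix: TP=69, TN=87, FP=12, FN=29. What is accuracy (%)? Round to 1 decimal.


Accuracy = (TP + TN) / (TP + TN + FP + FN) * 100
= (69 + 87) / (69 + 87 + 12 + 29)
= 156 / 197
= 0.7919
= 79.2%

79.2


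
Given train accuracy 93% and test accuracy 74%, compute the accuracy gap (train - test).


Gap = train_accuracy - test_accuracy
= 93 - 74
= 19%
This gap suggests the model is overfitting.

19


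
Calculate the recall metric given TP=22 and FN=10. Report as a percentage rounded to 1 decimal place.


Recall = TP / (TP + FN) * 100
= 22 / (22 + 10)
= 22 / 32
= 0.6875
= 68.8%

68.8


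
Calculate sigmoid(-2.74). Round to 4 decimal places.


sigmoid(z) = 1 / (1 + exp(-z))
exp(-(-2.74)) = exp(2.74) = 15.487
1 + 15.487 = 16.487
1 / 16.487 = 0.0607

0.0607


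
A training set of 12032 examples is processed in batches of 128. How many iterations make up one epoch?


Iterations per epoch = dataset_size / batch_size
= 12032 / 128
= 94

94


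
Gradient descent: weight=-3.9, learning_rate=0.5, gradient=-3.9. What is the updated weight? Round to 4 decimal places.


w_new = w_old - lr * gradient
= -3.9 - 0.5 * -3.9
= -3.9 - (-1.95)
= -1.9500

-1.9500


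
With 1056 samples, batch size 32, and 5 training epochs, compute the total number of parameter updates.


Iterations per epoch = 1056 / 32 = 33
Total updates = iterations_per_epoch * epochs
= 33 * 5
= 165

165


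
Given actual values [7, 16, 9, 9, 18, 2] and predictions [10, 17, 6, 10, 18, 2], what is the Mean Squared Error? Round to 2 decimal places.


Differences: [-3, -1, 3, -1, 0, 0]
Squared errors: [9, 1, 9, 1, 0, 0]
Sum of squared errors = 20
MSE = 20 / 6 = 3.33

3.33


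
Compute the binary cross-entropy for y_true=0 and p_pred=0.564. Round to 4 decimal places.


For y=0: Loss = -log(1-p)
= -log(1 - 0.564)
= -log(0.436)
= -(-0.8301)
= 0.8301

0.8301


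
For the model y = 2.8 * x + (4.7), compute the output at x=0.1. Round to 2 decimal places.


y = 2.8 * 0.1 + (4.7)
= 0.28 + (4.7)
= 4.98

4.98


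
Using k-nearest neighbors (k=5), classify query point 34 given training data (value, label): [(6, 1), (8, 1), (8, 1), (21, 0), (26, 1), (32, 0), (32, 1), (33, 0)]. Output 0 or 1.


Distances from query 34:
Point 33 (class 0): distance = 1
Point 32 (class 0): distance = 2
Point 32 (class 1): distance = 2
Point 26 (class 1): distance = 8
Point 21 (class 0): distance = 13
K=5 nearest neighbors: classes = [0, 0, 1, 1, 0]
Votes for class 1: 2 / 5
Majority vote => class 0

0


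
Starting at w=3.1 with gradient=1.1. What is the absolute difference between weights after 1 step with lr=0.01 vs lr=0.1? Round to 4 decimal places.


With lr=0.01: w_new = 3.1 - 0.01 * 1.1 = 3.089
With lr=0.1: w_new = 3.1 - 0.1 * 1.1 = 2.99
Absolute difference = |3.089 - 2.99|
= 0.0990

0.0990


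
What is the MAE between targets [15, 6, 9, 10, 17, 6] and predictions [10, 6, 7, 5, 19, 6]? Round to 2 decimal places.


Absolute errors: [5, 0, 2, 5, 2, 0]
Sum of absolute errors = 14
MAE = 14 / 6 = 2.33

2.33


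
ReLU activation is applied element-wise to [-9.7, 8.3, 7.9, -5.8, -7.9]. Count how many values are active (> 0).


ReLU(x) = max(0, x) for each element:
ReLU(-9.7) = 0
ReLU(8.3) = 8.3
ReLU(7.9) = 7.9
ReLU(-5.8) = 0
ReLU(-7.9) = 0
Active neurons (>0): 2

2


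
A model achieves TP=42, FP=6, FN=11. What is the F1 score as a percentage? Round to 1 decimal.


Precision = TP / (TP + FP) = 42 / 48 = 0.875
Recall = TP / (TP + FN) = 42 / 53 = 0.7925
F1 = 2 * P * R / (P + R)
= 2 * 0.875 * 0.7925 / (0.875 + 0.7925)
= 1.3868 / 1.6675
= 0.8317
As percentage: 83.2%

83.2


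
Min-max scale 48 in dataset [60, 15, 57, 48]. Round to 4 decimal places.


Min = 15, Max = 60
Range = 60 - 15 = 45
Scaled = (x - min) / (max - min)
= (48 - 15) / 45
= 33 / 45
= 0.7333

0.7333


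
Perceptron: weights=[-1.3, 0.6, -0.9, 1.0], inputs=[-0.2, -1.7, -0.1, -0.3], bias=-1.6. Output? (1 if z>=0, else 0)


z = w . x + b
= -1.3*-0.2 + 0.6*-1.7 + -0.9*-0.1 + 1.0*-0.3 + -1.6
= 0.26 + -1.02 + 0.09 + -0.3 + -1.6
= -0.97 + -1.6
= -2.57
Since z = -2.57 < 0, output = 0

0


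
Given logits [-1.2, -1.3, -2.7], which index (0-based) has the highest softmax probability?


Softmax is a monotonic transformation, so it preserves the argmax.
We need to find the index of the maximum logit.
Index 0: -1.2
Index 1: -1.3
Index 2: -2.7
Maximum logit = -1.2 at index 0

0


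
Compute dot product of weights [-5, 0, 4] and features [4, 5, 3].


Element-wise products:
-5 * 4 = -20
0 * 5 = 0
4 * 3 = 12
Sum = -20 + 0 + 12
= -8

-8


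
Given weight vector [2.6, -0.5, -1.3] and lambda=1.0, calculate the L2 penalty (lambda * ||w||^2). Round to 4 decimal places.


Squaring each weight:
2.6^2 = 6.76
(-0.5)^2 = 0.25
(-1.3)^2 = 1.69
Sum of squares = 8.7
Penalty = 1.0 * 8.7 = 8.7000

8.7000


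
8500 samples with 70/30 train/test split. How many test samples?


Train samples = 8500 * 70% = 5950
Test samples = 8500 - 5950
= 2550

2550


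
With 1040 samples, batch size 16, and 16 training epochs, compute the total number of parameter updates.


Iterations per epoch = 1040 / 16 = 65
Total updates = iterations_per_epoch * epochs
= 65 * 16
= 1040

1040


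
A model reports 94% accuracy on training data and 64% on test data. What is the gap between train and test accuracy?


Gap = train_accuracy - test_accuracy
= 94 - 64
= 30%
This large gap strongly indicates overfitting.

30


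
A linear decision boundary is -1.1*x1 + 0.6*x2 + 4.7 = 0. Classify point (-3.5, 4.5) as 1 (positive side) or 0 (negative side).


Compute -1.1 * -3.5 + 0.6 * 4.5 + 4.7
= 3.85 + 2.7 + 4.7
= 11.25
Since 11.25 >= 0, the point is on the positive side.

1


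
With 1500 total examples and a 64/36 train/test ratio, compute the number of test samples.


Train samples = 1500 * 64% = 960
Test samples = 1500 - 960
= 540

540


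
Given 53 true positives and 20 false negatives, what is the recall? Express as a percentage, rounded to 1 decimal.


Recall = TP / (TP + FN) * 100
= 53 / (53 + 20)
= 53 / 73
= 0.726
= 72.6%

72.6


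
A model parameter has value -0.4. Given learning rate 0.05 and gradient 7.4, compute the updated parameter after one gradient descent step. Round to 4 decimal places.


w_new = w_old - lr * gradient
= -0.4 - 0.05 * 7.4
= -0.4 - (0.37)
= -0.7700

-0.7700


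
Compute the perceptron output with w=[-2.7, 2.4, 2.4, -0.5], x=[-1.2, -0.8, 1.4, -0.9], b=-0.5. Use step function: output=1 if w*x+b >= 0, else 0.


z = w . x + b
= -2.7*-1.2 + 2.4*-0.8 + 2.4*1.4 + -0.5*-0.9 + -0.5
= 3.24 + -1.92 + 3.36 + 0.45 + -0.5
= 5.13 + -0.5
= 4.63
Since z = 4.63 >= 0, output = 1

1


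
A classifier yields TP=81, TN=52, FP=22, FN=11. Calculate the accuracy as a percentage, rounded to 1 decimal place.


Accuracy = (TP + TN) / (TP + TN + FP + FN) * 100
= (81 + 52) / (81 + 52 + 22 + 11)
= 133 / 166
= 0.8012
= 80.1%

80.1


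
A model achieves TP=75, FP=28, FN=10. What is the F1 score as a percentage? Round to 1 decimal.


Precision = TP / (TP + FP) = 75 / 103 = 0.7282
Recall = TP / (TP + FN) = 75 / 85 = 0.8824
F1 = 2 * P * R / (P + R)
= 2 * 0.7282 * 0.8824 / (0.7282 + 0.8824)
= 1.285 / 1.6105
= 0.7979
As percentage: 79.8%

79.8


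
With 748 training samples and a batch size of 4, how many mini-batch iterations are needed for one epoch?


Iterations per epoch = dataset_size / batch_size
= 748 / 4
= 187

187


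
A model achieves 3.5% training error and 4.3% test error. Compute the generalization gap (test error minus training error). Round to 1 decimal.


Generalization gap = test_error - train_error
= 4.3 - 3.5
= 0.8%
A small gap suggests good generalization.

0.8
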